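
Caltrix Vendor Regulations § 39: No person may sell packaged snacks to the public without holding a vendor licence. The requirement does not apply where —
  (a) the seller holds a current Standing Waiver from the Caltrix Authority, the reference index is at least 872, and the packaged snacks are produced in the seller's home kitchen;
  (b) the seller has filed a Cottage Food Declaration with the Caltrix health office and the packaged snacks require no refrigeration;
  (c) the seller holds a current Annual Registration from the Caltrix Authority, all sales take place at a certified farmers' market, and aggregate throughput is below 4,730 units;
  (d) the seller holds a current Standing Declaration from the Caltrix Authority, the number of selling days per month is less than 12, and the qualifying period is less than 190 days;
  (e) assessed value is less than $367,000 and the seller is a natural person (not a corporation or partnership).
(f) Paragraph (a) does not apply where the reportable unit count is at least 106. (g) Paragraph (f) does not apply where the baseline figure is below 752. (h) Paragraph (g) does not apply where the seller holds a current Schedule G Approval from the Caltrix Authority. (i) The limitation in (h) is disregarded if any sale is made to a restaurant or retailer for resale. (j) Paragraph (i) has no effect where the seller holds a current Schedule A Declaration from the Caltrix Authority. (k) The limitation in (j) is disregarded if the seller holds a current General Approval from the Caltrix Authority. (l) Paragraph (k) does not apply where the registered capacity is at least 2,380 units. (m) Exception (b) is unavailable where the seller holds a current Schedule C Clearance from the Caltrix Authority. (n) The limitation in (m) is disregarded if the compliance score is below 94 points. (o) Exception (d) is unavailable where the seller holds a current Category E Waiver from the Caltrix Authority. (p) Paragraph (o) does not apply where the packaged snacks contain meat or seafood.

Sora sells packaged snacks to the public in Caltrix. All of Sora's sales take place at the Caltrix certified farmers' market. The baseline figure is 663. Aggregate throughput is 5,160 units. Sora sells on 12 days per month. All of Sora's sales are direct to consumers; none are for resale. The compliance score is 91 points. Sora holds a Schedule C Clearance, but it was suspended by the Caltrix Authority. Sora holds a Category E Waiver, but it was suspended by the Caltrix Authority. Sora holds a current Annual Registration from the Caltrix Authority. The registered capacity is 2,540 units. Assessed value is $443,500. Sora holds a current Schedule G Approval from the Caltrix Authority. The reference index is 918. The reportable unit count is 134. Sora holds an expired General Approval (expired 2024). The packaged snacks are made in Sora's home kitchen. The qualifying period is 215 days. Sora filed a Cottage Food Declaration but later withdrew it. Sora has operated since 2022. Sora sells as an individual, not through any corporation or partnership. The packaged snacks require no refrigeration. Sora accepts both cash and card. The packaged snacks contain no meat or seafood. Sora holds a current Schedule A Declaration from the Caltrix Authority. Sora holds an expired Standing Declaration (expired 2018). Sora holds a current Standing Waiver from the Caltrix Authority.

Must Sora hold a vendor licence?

Yes — Sora must hold a vendor licence.

Exception (a) is satisfied on its face — a current Standing Waiver is held; the reference index is 918, meeting the 872 threshold; the packaged snacks are home-kitchen produced. Turning to paragraphs (f)–(l): (f) operates against (a): the reportable unit count is 134, meeting the 106 threshold. (g) applies (the baseline figure is 663, below the 752 limit), but yields to (h): (h) operates — a current Schedule G Approval is held. (i) is inapplicable (no sales are for resale), so (h) stands. So (a) is unavailable.
Exception (b) requires that the seller has filed a Cottage Food Declaration with the Caltrix health office; but the Cottage Food Declaration was withdrawn, so (b) is unavailable.
Exception (c) requires that aggregate throughput is below 4,730 units; but aggregate throughput is 5,160 units, not below 4,730 units, so (c) is unavailable.
Exception (d) does not apply: no current Standing Declaration is held.
Exception (e) requires that assessed value is less than $367,000; but assessed value is $443,500, not less than $367,000, so (e) is unavailable.
No exception displaces § 39.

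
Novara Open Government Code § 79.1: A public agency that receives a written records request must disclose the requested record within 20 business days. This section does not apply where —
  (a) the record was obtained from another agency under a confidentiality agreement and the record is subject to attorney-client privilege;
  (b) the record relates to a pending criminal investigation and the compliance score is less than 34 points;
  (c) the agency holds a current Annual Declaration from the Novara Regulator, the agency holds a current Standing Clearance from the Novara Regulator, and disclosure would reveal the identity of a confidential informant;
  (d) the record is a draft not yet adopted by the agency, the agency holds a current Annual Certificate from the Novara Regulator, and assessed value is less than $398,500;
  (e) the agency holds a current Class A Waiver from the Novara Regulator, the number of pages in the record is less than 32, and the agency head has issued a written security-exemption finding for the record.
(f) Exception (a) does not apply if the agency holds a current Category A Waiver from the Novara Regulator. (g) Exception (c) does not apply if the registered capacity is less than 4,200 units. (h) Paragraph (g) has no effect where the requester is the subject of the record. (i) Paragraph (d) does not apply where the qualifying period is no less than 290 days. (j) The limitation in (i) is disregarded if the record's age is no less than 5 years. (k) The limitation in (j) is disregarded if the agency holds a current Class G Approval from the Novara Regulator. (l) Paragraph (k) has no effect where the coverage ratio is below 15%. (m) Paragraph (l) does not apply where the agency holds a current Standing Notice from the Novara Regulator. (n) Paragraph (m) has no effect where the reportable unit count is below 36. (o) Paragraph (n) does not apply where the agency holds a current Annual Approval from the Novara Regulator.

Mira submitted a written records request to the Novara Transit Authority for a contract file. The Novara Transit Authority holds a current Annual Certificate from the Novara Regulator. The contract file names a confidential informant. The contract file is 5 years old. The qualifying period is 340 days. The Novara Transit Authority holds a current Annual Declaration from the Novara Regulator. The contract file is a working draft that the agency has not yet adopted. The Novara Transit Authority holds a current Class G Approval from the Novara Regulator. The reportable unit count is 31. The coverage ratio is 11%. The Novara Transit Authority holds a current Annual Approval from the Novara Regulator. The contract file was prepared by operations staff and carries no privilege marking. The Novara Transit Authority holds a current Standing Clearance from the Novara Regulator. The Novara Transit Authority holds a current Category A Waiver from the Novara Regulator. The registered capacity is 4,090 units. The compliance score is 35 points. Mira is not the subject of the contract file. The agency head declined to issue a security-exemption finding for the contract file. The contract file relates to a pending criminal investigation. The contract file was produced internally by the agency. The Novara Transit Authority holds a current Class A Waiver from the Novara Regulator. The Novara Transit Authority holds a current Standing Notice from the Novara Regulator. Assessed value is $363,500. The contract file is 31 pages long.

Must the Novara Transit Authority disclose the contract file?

Yes — the Novara Transit Authority must disclose the contract file.

Exception (a) does not apply: the contract file was produced internally.
Exception (b) requires that the compliance score is less than 34 points; but the compliance score is 35 points, not less than 34 points, so (b) is unavailable.
Exception (c): a current Annual Declaration is held; a current Standing Clearance is held; the contract file names a confidential informant — every condition holds. But applying paragraphs (g)–(h): (g) operates against (c): the registered capacity is 4,090 units, less than the 4,200 units limit. (h), which would lift (g), is not triggered — Mira is not the subject of the contract file. Exception (c) does not apply.
Exception (d) is satisfied on its face — the contract file is an unadopted draft; a current Annual Certificate is held; assessed value is $363,500, less than the $398,500 limit. Turning to paragraphs (i)–(o): (i) is engaged — the qualifying period is 340 days, meeting the 290 days threshold. (j) would limit (i) — the record's age is 5 years, meeting the 5 years threshold — but (k) sets (j) aside: (k) is triggered — a current Class G Approval is held. (l) would limit (k) — the coverage ratio is 11%, below the 15% limit — but (m) sets (l) aside: (m) operates against (l): a current Standing Notice is held. (n) is triggered (the reportable unit count is 31, below the 36 limit), but is displaced by (o): (o) operates against (n): a current Annual Approval is held. (d) is therefore removed.
Exception (e) requires that the agency head has issued a written security-exemption finding for the record; but the agency head declined to issue a security-exemption finding, so (e) is unavailable.
Every exception is unavailable, so the rule governs.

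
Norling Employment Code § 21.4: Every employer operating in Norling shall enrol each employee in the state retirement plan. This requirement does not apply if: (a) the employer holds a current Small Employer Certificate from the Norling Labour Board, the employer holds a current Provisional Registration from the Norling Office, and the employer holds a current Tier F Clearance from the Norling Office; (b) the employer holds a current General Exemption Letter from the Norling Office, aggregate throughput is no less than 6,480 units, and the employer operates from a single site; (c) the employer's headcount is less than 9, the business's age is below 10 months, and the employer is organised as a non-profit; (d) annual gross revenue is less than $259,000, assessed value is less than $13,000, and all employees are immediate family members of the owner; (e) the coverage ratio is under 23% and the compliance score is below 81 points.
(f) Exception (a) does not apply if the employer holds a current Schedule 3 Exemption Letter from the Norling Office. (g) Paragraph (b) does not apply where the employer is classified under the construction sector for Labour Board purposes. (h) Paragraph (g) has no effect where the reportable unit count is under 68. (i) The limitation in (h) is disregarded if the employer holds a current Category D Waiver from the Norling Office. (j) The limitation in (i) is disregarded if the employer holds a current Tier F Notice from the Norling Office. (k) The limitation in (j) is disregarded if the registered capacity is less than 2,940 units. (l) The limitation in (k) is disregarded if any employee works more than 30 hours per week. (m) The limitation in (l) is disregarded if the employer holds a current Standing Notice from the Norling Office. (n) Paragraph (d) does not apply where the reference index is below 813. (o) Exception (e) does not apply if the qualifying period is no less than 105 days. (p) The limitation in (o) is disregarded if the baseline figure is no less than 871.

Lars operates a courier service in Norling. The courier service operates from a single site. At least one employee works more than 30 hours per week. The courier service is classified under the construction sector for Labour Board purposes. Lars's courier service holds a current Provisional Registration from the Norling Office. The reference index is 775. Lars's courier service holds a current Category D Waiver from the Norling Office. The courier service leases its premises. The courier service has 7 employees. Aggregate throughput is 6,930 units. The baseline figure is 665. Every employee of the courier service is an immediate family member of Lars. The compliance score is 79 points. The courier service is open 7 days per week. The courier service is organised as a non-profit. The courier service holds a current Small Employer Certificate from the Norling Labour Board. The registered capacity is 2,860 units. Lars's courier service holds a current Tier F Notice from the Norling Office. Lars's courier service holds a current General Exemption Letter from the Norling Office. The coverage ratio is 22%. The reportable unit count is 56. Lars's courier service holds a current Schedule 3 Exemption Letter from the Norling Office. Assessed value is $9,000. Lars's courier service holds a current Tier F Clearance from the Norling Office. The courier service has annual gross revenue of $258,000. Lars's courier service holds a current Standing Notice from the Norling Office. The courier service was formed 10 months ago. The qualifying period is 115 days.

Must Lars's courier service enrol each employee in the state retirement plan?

Yes — Lars's courier service must enrol each employee in the state retirement plan.

Exception (a): a current Small Employer Certificate is held; a current Provisional Registration is held; a current Tier F Clearance is held — every condition holds. But: (f) operates — a current Schedule 3 Exemption Letter is held. (a) is therefore removed.
Exception (b)'s conditions are all satisfied: a current General Exemption Letter is held; aggregate throughput is 6,930 units, meeting the 6,480 units threshold; the employer operates from a single site. Turning to paragraphs (g)–(m): (g) operates against (b): the courier service is classified under the construction sector. (h) would limit (g) — the reportable unit count is 56, under the 68 limit — but (i) sets (h) aside: (i) applies — a current Category D Waiver is held. (j) is triggered (a current Tier F Notice is held), but yields to (k): (k) is engaged — the registered capacity is 2,860 units, less than the 2,940 units limit. (l) would limit (k) — at least one employee exceeds 30 hours/week — but (m) sets (l) aside: (m) operates — a current Standing Notice is held. (b) is therefore removed.
Exception (c) requires that the business's age is below 10 months; but the business's age is 10 months, not below 10 months, so (c) is unavailable.
Exception (d) is satisfied on its face — annual gross revenue is $258,000, less than the $259,000 limit; assessed value is $9,000, less than the $13,000 limit; every employee is an immediate family member. Turning to paragraph (n): (n) applies — the reference index is 775, below the 813 limit. So (d) is unavailable.
Exception (e): the coverage ratio is 22%, under the 23% limit; the compliance score is 79 points, below the 81 points limit — every condition holds. However, paragraphs (o)–(p) must be considered: (o) operates against (e): the qualifying period is 115 days, meeting the 105 days threshold. (p) does not operate here (the baseline figure is 665, short of 871), so (o) stands. (e) is therefore removed.
No exception applies. The general rule governs.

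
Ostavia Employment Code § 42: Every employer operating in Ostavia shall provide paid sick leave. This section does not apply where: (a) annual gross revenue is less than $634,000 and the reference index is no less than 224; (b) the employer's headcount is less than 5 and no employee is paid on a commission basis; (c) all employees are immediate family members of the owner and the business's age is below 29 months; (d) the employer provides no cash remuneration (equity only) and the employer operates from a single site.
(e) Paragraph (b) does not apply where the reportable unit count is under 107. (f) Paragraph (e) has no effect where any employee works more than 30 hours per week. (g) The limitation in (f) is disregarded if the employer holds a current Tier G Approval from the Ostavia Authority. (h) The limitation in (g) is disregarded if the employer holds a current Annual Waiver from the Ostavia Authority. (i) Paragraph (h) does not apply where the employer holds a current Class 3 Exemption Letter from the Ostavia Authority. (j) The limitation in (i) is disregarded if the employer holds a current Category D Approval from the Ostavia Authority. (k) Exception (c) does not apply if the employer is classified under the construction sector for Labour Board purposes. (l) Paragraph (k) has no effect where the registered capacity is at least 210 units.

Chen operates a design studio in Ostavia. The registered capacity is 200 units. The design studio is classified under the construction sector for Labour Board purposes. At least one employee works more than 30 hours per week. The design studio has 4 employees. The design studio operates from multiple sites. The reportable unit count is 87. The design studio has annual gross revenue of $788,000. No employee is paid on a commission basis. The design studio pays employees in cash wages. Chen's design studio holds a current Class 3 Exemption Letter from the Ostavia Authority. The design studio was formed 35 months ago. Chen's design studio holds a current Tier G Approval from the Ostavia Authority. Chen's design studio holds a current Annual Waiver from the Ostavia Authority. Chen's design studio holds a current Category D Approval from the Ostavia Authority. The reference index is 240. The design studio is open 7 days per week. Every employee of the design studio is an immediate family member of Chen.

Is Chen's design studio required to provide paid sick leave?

No — exception (b) applies; Chen's design studio is not required to provide paid sick leave.

Exception (a) requires that annual gross revenue is less than $634,000; but annual gross revenue is $788,000, not less than $634,000, so (a) is unavailable.
Exception (b)'s conditions are all satisfied: the employer's headcount is 4, less than the 5 limit; no employee is paid on commission. As to paragraphs (e)–(j): (e) would limit (b) — the reportable unit count is 87, under the 107 limit — but (f) sets (e) aside: (f) is engaged — at least one employee exceeds 30 hours/week. (g) operates (a current Tier G Approval is held), but is overridden by (h): (h) is engaged — a current Annual Waiver is held. (i) is triggered (a current Class 3 Exemption Letter is held), but is displaced by (j): (j) operates against (i): a current Category D Approval is held. Exception (b) stands.
Exception (c) fails — the business's age is 35 months, not below 29 months.
Exception (d) does not apply: employees are paid cash wages.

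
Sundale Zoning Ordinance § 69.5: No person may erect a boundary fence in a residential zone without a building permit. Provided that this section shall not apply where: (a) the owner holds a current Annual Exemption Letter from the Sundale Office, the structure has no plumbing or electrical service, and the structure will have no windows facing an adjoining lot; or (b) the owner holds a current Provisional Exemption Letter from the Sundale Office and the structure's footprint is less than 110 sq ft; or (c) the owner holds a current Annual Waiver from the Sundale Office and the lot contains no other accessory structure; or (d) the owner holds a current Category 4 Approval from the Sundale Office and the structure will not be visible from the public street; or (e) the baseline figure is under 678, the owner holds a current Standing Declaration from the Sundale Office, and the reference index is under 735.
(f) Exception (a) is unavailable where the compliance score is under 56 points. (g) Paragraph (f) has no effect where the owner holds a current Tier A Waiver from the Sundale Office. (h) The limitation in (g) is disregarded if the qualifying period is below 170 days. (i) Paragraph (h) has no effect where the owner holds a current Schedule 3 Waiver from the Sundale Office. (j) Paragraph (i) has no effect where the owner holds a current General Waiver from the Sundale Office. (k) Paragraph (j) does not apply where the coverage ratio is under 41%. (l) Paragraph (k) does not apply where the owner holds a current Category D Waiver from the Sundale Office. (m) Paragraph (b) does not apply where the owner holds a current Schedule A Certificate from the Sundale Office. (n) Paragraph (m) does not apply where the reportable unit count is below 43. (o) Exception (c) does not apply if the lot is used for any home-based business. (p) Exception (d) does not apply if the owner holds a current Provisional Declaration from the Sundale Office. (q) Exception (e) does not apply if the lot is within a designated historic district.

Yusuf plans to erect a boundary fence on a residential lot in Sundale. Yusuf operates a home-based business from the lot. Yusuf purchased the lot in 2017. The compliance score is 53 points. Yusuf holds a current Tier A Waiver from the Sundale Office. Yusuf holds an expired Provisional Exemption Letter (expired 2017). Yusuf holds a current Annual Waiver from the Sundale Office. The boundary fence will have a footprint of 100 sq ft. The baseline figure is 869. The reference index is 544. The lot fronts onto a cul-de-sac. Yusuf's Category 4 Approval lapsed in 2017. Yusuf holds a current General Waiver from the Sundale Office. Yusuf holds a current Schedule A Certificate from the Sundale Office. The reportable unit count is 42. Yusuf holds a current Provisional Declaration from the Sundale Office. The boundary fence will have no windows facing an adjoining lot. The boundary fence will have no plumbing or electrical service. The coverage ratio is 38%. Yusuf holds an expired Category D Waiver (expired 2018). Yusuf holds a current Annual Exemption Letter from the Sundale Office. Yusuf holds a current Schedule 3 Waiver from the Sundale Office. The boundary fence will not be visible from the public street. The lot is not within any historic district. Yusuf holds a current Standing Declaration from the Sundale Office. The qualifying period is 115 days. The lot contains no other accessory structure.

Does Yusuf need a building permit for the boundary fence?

No — exception (a) applies; Yusuf does not need a building permit.

Exception (a): a current Annual Exemption Letter is held; there is no plumbing or electrical service; no windows face an adjoining lot — every condition holds. Applying paragraphs (f)–(l): (f) would limit (a) — the compliance score is 53 points, under the 56 points limit — but (g) sets (f) aside: (g) operates — a current Tier A Waiver is held. (h) applies (the qualifying period is 115 days, below the 170 days limit), but is displaced by (i): (i) is engaged — a current Schedule 3 Waiver is held. (j) would limit (i) — a current General Waiver is held — but (k) sets (j) aside: (k) is engaged — the coverage ratio is 38%, under the 41% limit. (l), which would lift (k), is not engaged — there is no Category D Waiver in force. So (a) applies.
Exception (b) does not apply: there is no Provisional Exemption Letter in force.
Exception (c) is satisfied on its face — a current Annual Waiver is held; the lot has no other accessory structure. Turning to paragraph (o): (o) operates against (c): a home-based business operates on the lot. (c) is therefore removed.
Exception (d) fails — the Category 4 Approval is not current.
Exception (e) does not apply: the baseline figure is 869, not under 678.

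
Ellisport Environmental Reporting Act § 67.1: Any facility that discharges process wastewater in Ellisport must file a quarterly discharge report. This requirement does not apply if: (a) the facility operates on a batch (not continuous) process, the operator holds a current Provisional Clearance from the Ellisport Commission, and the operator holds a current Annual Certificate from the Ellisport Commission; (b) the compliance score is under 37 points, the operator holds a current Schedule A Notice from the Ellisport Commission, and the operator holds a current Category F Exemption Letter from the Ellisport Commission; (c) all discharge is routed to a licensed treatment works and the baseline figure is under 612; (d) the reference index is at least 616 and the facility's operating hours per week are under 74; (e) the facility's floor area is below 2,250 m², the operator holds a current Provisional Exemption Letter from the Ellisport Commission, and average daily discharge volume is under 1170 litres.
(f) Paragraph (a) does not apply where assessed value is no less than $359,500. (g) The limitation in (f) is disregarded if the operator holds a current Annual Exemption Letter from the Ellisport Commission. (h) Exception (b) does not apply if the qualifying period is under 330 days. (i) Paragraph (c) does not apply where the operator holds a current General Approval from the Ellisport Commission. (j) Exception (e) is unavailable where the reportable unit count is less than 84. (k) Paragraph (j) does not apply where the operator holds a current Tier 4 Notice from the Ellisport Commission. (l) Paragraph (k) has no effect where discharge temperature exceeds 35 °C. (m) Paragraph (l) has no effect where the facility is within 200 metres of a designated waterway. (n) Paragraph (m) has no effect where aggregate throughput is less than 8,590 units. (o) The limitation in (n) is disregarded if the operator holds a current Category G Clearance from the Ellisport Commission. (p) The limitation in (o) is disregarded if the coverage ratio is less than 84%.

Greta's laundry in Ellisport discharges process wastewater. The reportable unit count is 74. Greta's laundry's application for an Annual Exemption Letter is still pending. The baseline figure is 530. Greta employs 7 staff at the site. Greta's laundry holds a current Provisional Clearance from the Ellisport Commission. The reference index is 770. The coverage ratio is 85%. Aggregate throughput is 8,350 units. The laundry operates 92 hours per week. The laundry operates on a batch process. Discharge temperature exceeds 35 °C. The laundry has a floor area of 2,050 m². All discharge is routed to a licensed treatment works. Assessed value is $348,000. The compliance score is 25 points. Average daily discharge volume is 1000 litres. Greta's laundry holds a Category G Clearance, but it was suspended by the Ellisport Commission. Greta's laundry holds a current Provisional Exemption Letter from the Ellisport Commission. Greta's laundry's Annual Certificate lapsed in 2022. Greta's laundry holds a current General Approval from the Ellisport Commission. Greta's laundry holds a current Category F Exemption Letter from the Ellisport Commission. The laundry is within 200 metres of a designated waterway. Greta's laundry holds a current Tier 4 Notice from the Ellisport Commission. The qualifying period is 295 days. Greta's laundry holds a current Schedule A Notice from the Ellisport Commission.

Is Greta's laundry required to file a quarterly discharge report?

Exception (a) does not apply: no current Annual Certificate is held.
Exception (b): the compliance score is 25 points, under the 37 points limit; a current Schedule A Notice is held; a current Category F Exemption Letter is held — every condition holds. However, paragraph (h) must be considered: (h) operates against (b): the qualifying period is 295 days, under the 330 days limit. Exception (b) does not apply.
Exception (c) is satisfied on its face — discharge is routed to a licensed treatment works; the baseline figure is 530, under the 612 limit. But: (i) operates against (c): a current General Approval is held. So (c) is unavailable.
Exception (d) fails — the facility's operating hours per week are 92, not under 74.
Exception (e): the facility's floor area is 2,050 m², below the 2,250 m² limit; a current Provisional Exemption Letter is held; average daily discharge volume is 1000 litres, under the 1170 litres limit — every condition holds. Turning to paragraphs (j)–(p): (j) operates against (e): the reportable unit count is 74, less than the 84 limit. (k) is triggered (a current Tier 4 Notice is held), but is itself disapplied by (l): (l) operates against (k): discharge temperature exceeds 35 °C. (m) would limit (l) — the laundry is within 200 m of a designated waterway — but (n) sets (m) aside: (n) operates — aggregate throughput is 8,350 units, less than the 8,590 units limit. (o), which would lift (n), does not operate here — there is no Category G Clearance in force. So (e) is unavailable.
No exception applies. The general rule governs.

Yes — Greta's laundry must file a quarterly discharge report.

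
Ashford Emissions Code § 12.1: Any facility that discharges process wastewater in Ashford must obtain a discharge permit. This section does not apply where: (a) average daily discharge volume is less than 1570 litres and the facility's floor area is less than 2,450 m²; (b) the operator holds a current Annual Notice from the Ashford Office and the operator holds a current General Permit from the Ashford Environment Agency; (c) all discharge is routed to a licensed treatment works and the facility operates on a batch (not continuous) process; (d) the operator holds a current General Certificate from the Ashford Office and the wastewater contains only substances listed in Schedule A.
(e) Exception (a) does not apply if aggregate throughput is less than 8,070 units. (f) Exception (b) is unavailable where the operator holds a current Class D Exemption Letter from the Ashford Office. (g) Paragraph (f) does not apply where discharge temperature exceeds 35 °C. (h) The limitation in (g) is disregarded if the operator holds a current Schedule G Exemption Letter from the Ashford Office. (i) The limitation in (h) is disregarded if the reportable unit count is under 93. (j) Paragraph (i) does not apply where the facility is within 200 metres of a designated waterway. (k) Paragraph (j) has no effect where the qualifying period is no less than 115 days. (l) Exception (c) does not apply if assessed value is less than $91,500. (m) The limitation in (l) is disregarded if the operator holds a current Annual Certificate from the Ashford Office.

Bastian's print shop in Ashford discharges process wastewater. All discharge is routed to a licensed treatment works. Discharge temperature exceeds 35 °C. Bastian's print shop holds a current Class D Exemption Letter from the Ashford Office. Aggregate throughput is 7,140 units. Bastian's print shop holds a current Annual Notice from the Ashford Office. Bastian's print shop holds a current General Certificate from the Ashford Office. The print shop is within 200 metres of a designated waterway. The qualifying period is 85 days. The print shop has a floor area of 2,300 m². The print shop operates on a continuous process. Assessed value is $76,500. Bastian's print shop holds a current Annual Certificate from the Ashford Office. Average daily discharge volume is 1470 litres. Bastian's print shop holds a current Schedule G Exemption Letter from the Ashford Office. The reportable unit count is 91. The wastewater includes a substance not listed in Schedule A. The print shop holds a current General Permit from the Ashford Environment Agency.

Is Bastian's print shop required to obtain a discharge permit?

Exception (a) is satisfied on its face — average daily discharge volume is 1470 litres, less than the 1570 litres limit; the facility's floor area is 2,300 m², less than the 2,450 m² limit. However, paragraph (e) must be considered: (e) operates against (a): aggregate throughput is 7,140 units, less than the 8,070 units limit. Exception (a) does not apply.
Exception (b) is satisfied on its face — a current Annual Notice is held; a current General Permit is held. However, paragraphs (f)–(k) must be considered: (f) operates — a current Class D Exemption Letter is held. (g) would limit (f) — discharge temperature exceeds 35 °C — but (h) sets (g) aside: (h) operates against (g): a current Schedule G Exemption Letter is held. (i) operates (the reportable unit count is 91, under the 93 limit), but yields to (j): (j) is engaged — the print shop is within 200 m of a designated waterway. (k), which would lift (j), is not triggered — the qualifying period is 85 days, short of 115 days. So (b) is unavailable.
Exception (c) fails — the facility operates on a continuous process.
Exception (d) does not apply: the wastewater includes a non-Schedule-A substance.
No exception is made out. Bastian's print shop falls within the general rule.

Yes — Bastian's print shop must obtain a discharge permit.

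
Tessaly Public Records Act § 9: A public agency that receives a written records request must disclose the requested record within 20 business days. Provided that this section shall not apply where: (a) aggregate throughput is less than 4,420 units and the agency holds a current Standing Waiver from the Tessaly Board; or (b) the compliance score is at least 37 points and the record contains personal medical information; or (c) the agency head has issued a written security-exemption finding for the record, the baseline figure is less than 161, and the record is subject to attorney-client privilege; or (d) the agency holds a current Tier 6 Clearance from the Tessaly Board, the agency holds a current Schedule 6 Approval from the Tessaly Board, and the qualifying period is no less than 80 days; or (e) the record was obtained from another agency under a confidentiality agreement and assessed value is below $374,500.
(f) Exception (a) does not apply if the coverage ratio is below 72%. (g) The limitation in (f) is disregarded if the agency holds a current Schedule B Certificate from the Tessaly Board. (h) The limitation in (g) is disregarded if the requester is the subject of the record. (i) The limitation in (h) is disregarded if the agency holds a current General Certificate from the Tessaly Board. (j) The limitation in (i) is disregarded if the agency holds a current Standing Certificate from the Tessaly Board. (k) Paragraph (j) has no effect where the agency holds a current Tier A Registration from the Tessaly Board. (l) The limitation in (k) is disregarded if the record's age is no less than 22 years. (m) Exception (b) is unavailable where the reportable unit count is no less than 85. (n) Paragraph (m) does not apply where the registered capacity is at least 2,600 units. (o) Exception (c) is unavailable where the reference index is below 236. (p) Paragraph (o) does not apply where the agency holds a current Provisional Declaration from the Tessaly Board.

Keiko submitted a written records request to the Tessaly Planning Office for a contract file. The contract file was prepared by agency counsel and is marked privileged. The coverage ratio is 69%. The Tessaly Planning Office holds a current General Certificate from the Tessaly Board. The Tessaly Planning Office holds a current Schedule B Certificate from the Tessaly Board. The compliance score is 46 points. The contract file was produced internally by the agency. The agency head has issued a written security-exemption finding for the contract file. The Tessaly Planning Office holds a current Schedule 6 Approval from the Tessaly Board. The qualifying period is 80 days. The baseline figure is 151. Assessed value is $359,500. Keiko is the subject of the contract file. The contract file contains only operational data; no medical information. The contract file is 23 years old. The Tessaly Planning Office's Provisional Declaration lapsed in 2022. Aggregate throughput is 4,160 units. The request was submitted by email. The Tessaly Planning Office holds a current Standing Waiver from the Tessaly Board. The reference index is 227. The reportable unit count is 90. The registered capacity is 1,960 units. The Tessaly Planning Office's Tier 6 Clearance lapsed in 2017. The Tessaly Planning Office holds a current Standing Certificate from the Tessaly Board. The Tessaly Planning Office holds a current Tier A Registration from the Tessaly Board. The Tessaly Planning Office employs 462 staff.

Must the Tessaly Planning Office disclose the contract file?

Exception (a): aggregate throughput is 4,160 units, less than the 4,420 units limit; a current Standing Waiver is held — every condition holds. However, paragraphs (f)–(l) must be considered: (f) operates against (a): the coverage ratio is 69%, below the 72% limit. (g) is engaged (a current Schedule B Certificate is held), but yields to (h): (h) applies — Keiko is the subject of the contract file. (i) would limit (h) — a current General Certificate is held — but (j) sets (i) aside: (j) is engaged — a current Standing Certificate is held. (k) would limit (j) — a current Tier A Registration is held — but (l) sets (k) aside: (l) applies — the record's age is 23 years, meeting the 22 years threshold. (a) is therefore removed.
Exception (b) fails — the contract file contains only operational data.
Exception (c): a written security-exemption finding has been issued; the baseline figure is 151, less than the 161 limit; the contract file is privileged — every condition holds. But: (o) applies — the reference index is 227, below the 236 limit. (p), which would lift (o), is not triggered — there is no Provisional Declaration in force. (c) is therefore removed.
Exception (d) requires that the agency holds a current Tier 6 Clearance from the Tessaly Board; but no current Tier 6 Clearance is held, so (d) is unavailable.
Exception (e) does not apply: the contract file was produced internally.
No exception is made out. the Tessaly Planning Office falls within the general rule.

Yes — the Tessaly Planning Office must disclose the contract file.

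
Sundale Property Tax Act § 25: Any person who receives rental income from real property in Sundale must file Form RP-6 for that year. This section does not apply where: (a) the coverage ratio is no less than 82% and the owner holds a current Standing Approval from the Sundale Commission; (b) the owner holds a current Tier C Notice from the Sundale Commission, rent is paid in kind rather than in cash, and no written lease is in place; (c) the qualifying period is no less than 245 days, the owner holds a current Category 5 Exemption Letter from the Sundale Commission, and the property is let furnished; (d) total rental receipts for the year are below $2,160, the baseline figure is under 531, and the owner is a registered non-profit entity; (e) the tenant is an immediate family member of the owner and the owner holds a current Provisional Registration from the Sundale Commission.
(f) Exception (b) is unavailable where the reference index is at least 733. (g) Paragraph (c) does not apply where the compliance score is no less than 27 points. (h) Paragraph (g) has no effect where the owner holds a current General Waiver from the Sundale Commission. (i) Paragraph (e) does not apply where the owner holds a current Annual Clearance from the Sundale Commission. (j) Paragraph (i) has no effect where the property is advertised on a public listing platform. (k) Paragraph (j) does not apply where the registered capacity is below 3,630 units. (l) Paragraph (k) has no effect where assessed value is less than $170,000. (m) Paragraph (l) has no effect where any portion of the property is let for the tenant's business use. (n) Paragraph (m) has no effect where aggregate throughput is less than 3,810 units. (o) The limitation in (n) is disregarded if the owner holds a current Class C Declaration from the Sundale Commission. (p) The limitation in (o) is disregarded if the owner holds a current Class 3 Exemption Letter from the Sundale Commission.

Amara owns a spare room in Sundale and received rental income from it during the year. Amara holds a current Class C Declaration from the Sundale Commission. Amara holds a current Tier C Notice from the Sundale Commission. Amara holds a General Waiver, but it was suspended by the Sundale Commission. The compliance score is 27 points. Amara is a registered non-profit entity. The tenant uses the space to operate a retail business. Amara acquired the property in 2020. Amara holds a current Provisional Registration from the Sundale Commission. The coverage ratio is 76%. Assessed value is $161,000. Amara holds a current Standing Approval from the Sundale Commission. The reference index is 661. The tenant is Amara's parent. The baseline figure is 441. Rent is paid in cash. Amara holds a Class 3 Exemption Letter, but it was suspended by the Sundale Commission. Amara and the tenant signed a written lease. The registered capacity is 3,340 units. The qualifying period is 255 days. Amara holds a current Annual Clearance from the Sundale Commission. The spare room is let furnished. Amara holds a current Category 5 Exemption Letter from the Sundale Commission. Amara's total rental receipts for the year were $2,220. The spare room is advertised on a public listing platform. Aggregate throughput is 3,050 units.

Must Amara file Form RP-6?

Exception (a) requires that the coverage ratio is no less than 82%; but the coverage ratio is 76%, short of 82%, so (a) is unavailable.
Exception (b) requires that rent is paid in kind rather than in cash; but rent is paid in cash, so (b) is unavailable.
Exception (c) is satisfied on its face — the qualifying period is 255 days, meeting the 245 days threshold; a current Category 5 Exemption Letter is held; the property is let furnished. But: (g) operates — the compliance score is 27 points, meeting the 27 points threshold. (h) does not operate here (no current General Waiver is held), so (g) stands. Exception (c) does not apply.
Exception (d) requires that total rental receipts for the year are below $2,160; but total rental receipts for the year are $2,220, not below $2,160, so (d) is unavailable.
Exception (e) is satisfied on its face — the tenant is an immediate family member; a current Provisional Registration is held. But: (i) operates — a current Annual Clearance is held. (j) would limit (i) — the property is publicly advertised — but (k) sets (j) aside: (k) operates against (j): the registered capacity is 3,340 units, below the 3,630 units limit. (l) would limit (k) — assessed value is $161,000, less than the $170,000 limit — but (m) sets (l) aside: (m) operates — the space is let for business use. (n) would limit (m) — aggregate throughput is 3,050 units, less than the 3,810 units limit — but (o) sets (n) aside: (o) operates against (n): a current Class C Declaration is held. (p), which would lift (o), is not engaged — no current Class 3 Exemption Letter is held. (e) is therefore removed.
No exception is made out. Amara falls within the general rule.

Yes — Amara must file Form RP-6.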